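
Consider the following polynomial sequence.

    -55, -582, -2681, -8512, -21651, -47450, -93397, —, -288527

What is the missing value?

-169476

Using the first 7 terms:
D1: -527  -2099  -5831  -13139  -25799  -45947
D2: -1572  -3732  -7308  -12660  -20148
D3: -2160  -3576  -5352  -7488
D4: -1416  -1776  -2136
D5: -360  -360
Constant fifth difference = -360.
Extend forward: -2136 − 360 = -2496;  -7488 − 2496 = -9984;  -20148 − 9984 = -30132;  -45947 − 30132 = -76079;  -93397 − 76079 = -169476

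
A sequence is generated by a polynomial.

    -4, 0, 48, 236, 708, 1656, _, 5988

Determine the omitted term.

Using the first 6 terms:
D1: 4  48  188  472  948
D2: 44  140  284  476
D3: 96  144  192
D4: 48  48
Constant fourth difference = 48.
Extend forward: 192 + 48 = 240;  476 + 240 = 716;  948 + 716 = 1664;  1656 + 1664 = 3320

3320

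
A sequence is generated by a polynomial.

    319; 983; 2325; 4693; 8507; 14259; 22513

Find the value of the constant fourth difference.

72

Δ: 664, 1342, 2368, 3814, 5752, 8254
Δ²: 678, 1026, 1446, 1938, 2502
Δ³: 348, 420, 492, 564
Δ⁴: 72, 72, 72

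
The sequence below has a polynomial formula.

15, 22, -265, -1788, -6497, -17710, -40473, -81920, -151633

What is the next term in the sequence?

-262002

Δ: 7  -287  -1523  -4709  -11213  -22763  -41447  -69713
Δ²: -294  -1236  -3186  -6504  -11550  -18684  -28266
Δ³: -942  -1950  -3318  -5046  -7134  -9582
Δ⁴: -1008  -1368  -1728  -2088  -2448
Δ⁵: -360  -360  -360  -360
The fifth differences are constant (-360).
-2448 − 360 = -2808;  -9582 − 2808 = -12390;  -28266 − 12390 = -40656;  -69713 − 40656 = -110369;  -151633 − 110369 = -262002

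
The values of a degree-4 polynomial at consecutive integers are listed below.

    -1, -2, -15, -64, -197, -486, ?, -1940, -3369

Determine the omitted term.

-1027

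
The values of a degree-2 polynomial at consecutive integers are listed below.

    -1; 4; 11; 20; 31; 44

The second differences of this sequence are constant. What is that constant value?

2

Δ: 5, 7, 9, 11, 13
Δ²: 2, 2, 2, 2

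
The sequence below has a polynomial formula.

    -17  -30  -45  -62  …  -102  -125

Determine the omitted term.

Using the first 4 terms:
-13, -15, -17
-2, -2
Constant second difference = -2.
Extend forward: -17 − 2 = -19;  -62 − 19 = -81

-81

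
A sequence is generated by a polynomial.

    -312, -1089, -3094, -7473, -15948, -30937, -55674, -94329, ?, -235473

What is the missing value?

-152128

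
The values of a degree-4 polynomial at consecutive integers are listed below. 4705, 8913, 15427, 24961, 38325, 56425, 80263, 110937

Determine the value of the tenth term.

D1: 4208, 6514, 9534, 13364, 18100, 23838, 30674
D2: 2306, 3020, 3830, 4736, 5738, 6836
D3: 714, 810, 906, 1002, 1098
D4: 96, 96, 96, 96
The fourth differences are constant (96).
1098 + 96 = 1194;  6836 + 1194 = 8030;  30674 + 8030 = 38704;  110937 + 38704 = 149641
1194 + 96 = 1290;  8030 + 1290 = 9320;  38704 + 9320 = 48024;  149641 + 48024 = 197665

197665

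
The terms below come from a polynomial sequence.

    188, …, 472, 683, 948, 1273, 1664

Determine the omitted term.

Using the last 5 terms:
Δ: 211  265  325  391
Δ²: 54  60  66
Δ³: 6  6
Constant third difference = 6.
Extend backward: 54 − 6 = 48;  211 − 48 = 163;  472 − 163 = 309

309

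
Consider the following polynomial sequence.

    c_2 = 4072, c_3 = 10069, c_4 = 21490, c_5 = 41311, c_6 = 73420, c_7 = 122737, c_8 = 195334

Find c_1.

1315

First differences: 5997  11421  19821  32109  49317  72597
Second differences: 5424  8400  12288  17208  23280
Third differences: 2976  3888  4920  6072
Fourth differences: 912  1032  1152
Fifth differences: 120  120
The fifth differences are constant at 120.
Work back: 912 − 120 = 792;  2976 − 792 = 2184;  5424 − 2184 = 3240;  5997 − 3240 = 2757;  4072 − 2757 = 1315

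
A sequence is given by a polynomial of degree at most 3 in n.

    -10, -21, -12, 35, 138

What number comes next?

315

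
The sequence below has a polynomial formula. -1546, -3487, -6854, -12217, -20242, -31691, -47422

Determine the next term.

-68389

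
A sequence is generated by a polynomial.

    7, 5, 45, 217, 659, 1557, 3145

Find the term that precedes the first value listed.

9

-2  40  172  442  898  1588
42  132  270  456  690
90  138  186  234
48  48  48
The fourth differences are constant at 48.
Work back: 90 − 48 = 42;  42 − 42 = 0;  -2 + 0 = -2;  7 + 2 = 9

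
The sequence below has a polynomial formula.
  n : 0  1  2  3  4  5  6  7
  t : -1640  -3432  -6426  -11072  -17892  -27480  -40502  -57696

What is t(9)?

-1792  -2994  -4646  -6820  -9588  -13022  -17194
-1202  -1652  -2174  -2768  -3434  -4172
-450  -522  -594  -666  -738
-72  -72  -72  -72
Constant fourth difference = -72, so extend:
-738 − 72 = -810;  -4172 − 810 = -4982;  -17194 − 4982 = -22176;  -57696 − 22176 = -79872
-810 − 72 = -882;  -4982 − 882 = -5864;  -22176 − 5864 = -28040;  -79872 − 28040 = -107912

-107912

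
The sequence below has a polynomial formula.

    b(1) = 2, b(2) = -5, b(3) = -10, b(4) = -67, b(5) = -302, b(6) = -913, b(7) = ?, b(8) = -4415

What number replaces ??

Using the first 6 terms:
First differences: -7, -5, -57, -235, -611
Second differences: 2, -52, -178, -376
Third differences: -54, -126, -198
Fourth differences: -72, -72
Constant fourth difference = -72.
Extend forward: -198 − 72 = -270;  -376 − 270 = -646;  -611 − 646 = -1257;  -913 − 1257 = -2170

-2170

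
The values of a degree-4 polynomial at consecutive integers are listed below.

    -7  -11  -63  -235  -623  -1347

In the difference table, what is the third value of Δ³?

-120

D1: -4, -52, -172, -388, -724
D2: -48, -120, -216, -336
D3: -72, -96, -120
D4: -24, -24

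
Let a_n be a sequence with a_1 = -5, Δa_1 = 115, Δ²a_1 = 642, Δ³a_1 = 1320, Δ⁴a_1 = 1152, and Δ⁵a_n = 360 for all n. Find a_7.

Build the table forward from the leading diagonal:
Δ⁵: 360  360  360  360  360  360  360
Δ⁴: 1152  1512  1872  2232  2592  2952  3312
Δ³: 1320  2472  3984  5856  8088  10680  13632
Δ²: 642  1962  4434  8418  14274  22362  33042
Δ: 115  757  2719  7153  15571  29845  52207
a: -5  110  867  3586  10739  26310  56155

56155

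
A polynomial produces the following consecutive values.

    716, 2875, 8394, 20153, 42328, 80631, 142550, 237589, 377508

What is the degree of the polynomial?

First differences: 2159, 5519, 11759, 22175, 38303, 61919, 95039, 139919
Second differences: 3360, 6240, 10416, 16128, 23616, 33120, 44880
Third differences: 2880, 4176, 5712, 7488, 9504, 11760
Fourth differences: 1296, 1536, 1776, 2016, 2256
Fifth differences: 240, 240, 240, 240
The fifth differences are constant, so the polynomial has degree 5.

5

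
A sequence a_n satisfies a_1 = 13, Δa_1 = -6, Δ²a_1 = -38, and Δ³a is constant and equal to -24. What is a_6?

Build the table forward from the leading diagonal:
Δ³: -24, -24, -24, -24, -24, -24
Δ²: -38, -62, -86, -110, -134, -158
Δ: -6, -44, -106, -192, -302, -436
a: 13, 7, -37, -143, -335, -637

-637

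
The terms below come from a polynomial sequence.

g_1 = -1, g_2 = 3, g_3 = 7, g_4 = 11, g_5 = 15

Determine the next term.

19

D1: 4, 4, 4, 4
First differences constant at 4.
15 + 4 = 19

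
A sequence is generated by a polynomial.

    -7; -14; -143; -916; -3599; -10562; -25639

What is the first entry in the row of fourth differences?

-744

First differences: -7, -129, -773, -2683, -6963, -15077
Second differences: -122, -644, -1910, -4280, -8114
Third differences: -522, -1266, -2370, -3834
Fourth differences: -744, -1104, -1464
Fifth differences: -360, -360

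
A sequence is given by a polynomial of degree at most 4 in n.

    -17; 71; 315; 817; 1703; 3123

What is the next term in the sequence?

5251

Δ: 88, 244, 502, 886, 1420
Δ²: 156, 258, 384, 534
Δ³: 102, 126, 150
Δ⁴: 24, 24
Constant fourth difference = 24, so extend:
150 + 24 = 174;  534 + 174 = 708;  1420 + 708 = 2128;  3123 + 2128 = 5251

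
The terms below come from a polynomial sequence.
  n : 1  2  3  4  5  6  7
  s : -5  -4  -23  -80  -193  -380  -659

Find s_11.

-3055

Δ: 1, -19, -57, -113, -187, -279
Δ²: -20, -38, -56, -74, -92
Δ³: -18, -18, -18, -18
The third differences are constant (-18).
-92 − 18 = -110;  -279 − 110 = -389;  -659 − 389 = -1048
-110 − 18 = -128;  -389 − 128 = -517;  -1048 − 517 = -1565
-128 − 18 = -146;  -517 − 146 = -663;  -1565 − 663 = -2228
-146 − 18 = -164;  -663 − 164 = -827;  -2228 − 827 = -3055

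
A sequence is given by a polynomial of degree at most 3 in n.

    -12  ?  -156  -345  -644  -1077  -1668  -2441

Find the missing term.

Using the last 6 terms:
-189  -299  -433  -591  -773
-110  -134  -158  -182
-24  -24  -24
Constant third difference = -24.
Extend backward: -110 + 24 = -86;  -189 + 86 = -103;  -156 + 103 = -53

-53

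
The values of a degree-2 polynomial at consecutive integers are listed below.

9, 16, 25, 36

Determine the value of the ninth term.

Δ: 7  9  11
Δ²: 2  2
Constant second difference = 2, so extend:
11 + 2 = 13;  36 + 13 = 49
13 + 2 = 15;  49 + 15 = 64
15 + 2 = 17;  64 + 17 = 81
17 + 2 = 19;  81 + 19 = 100
19 + 2 = 21;  100 + 21 = 121

121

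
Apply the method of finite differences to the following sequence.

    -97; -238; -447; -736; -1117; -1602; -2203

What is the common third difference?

-12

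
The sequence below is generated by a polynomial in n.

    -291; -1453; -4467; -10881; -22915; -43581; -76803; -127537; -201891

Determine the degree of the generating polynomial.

5

First differences: -1162, -3014, -6414, -12034, -20666, -33222, -50734, -74354
Second differences: -1852, -3400, -5620, -8632, -12556, -17512, -23620
Third differences: -1548, -2220, -3012, -3924, -4956, -6108
Fourth differences: -672, -792, -912, -1032, -1152
Fifth differences: -120, -120, -120, -120
The fifth differences are constant, so the polynomial has degree 5.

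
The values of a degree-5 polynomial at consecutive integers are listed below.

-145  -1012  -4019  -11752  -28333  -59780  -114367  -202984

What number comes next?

First differences: -867 , -3007 , -7733 , -16581 , -31447 , -54587 , -88617
Second differences: -2140 , -4726 , -8848 , -14866 , -23140 , -34030
Third differences: -2586 , -4122 , -6018 , -8274 , -10890
Fourth differences: -1536 , -1896 , -2256 , -2616
Fifth differences: -360 , -360 , -360
Fifth differences constant at -360.
-2616 − 360 = -2976;  -10890 − 2976 = -13866;  -34030 − 13866 = -47896;  -88617 − 47896 = -136513;  -202984 − 136513 = -339497

-339497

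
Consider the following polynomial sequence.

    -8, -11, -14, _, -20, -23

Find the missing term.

Using the first 3 terms:
Δ: -3, -3
Constant first difference = -3.
Extend forward: -14 − 3 = -17

-17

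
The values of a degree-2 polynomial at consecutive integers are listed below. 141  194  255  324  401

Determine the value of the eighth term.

Δ: 53, 61, 69, 77
Δ²: 8, 8, 8
Constant second difference = 8, so extend:
77 + 8 = 85;  401 + 85 = 486
85 + 8 = 93;  486 + 93 = 579
93 + 8 = 101;  579 + 101 = 680

680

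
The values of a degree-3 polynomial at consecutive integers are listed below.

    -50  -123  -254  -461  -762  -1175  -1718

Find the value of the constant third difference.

First differences: -73, -131, -207, -301, -413, -543
Second differences: -58, -76, -94, -112, -130
Third differences: -18, -18, -18, -18

-18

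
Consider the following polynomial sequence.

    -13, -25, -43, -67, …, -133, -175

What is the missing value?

-97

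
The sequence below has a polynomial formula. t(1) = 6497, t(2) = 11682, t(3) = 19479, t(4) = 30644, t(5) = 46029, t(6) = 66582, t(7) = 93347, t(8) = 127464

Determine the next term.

170169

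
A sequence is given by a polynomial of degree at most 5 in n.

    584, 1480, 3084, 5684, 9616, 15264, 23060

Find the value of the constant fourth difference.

Δ: 896, 1604, 2600, 3932, 5648, 7796
Δ²: 708, 996, 1332, 1716, 2148
Δ³: 288, 336, 384, 432
Δ⁴: 48, 48, 48

48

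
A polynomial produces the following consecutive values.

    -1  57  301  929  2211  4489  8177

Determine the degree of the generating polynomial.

First differences: 58, 244, 628, 1282, 2278, 3688
Second differences: 186, 384, 654, 996, 1410
Third differences: 198, 270, 342, 414
Fourth differences: 72, 72, 72
The fourth differences are constant, so the polynomial has degree 4.

4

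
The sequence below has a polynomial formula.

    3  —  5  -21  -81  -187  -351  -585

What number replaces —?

Using the last 6 terms:
First differences: -26  -60  -106  -164  -234
Second differences: -34  -46  -58  -70
Third differences: -12  -12  -12
Constant third difference = -12.
Extend backward: -34 + 12 = -22;  -26 + 22 = -4;  5 + 4 = 9

9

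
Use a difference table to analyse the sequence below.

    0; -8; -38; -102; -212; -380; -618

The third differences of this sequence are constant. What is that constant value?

Δ: -8, -30, -64, -110, -168, -238
Δ²: -22, -34, -46, -58, -70
Δ³: -12, -12, -12, -12

-12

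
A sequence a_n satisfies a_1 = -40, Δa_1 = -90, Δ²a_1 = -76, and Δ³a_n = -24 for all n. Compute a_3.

Build the table forward from the leading diagonal:
D3: -24, -24, -24
D2: -76, -100, -124
D1: -90, -166, -266
a: -40, -130, -296

-296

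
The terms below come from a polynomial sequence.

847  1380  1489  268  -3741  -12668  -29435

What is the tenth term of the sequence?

-170396

First differences: 533, 109, -1221, -4009, -8927, -16767
Second differences: -424, -1330, -2788, -4918, -7840
Third differences: -906, -1458, -2130, -2922
Fourth differences: -552, -672, -792
Fifth differences: -120, -120
Constant fifth difference = -120, so extend:
-792 − 120 = -912;  -2922 − 912 = -3834;  -7840 − 3834 = -11674;  -16767 − 11674 = -28441;  -29435 − 28441 = -57876
-912 − 120 = -1032;  -3834 − 1032 = -4866;  -11674 − 4866 = -16540;  -28441 − 16540 = -44981;  -57876 − 44981 = -102857
-1032 − 120 = -1152;  -4866 − 1152 = -6018;  -16540 − 6018 = -22558;  -44981 − 22558 = -67539;  -102857 − 67539 = -170396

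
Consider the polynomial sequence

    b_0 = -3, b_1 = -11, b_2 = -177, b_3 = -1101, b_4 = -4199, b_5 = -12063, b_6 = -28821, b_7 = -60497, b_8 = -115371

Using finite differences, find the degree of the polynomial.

Δ: -8, -166, -924, -3098, -7864, -16758, -31676, -54874
Δ²: -158, -758, -2174, -4766, -8894, -14918, -23198
Δ³: -600, -1416, -2592, -4128, -6024, -8280
Δ⁴: -816, -1176, -1536, -1896, -2256
Δ⁵: -360, -360, -360, -360
The fifth differences are constant, so the polynomial has degree 5.

5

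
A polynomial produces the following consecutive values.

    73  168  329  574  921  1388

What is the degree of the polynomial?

3

D1: 95, 161, 245, 347, 467
D2: 66, 84, 102, 120
D3: 18, 18, 18
The third differences are constant, so the polynomial has degree 3.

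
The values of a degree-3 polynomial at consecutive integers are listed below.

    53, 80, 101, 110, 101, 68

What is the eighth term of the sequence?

-94

27, 21, 9, -9, -33
-6, -12, -18, -24
-6, -6, -6
The third differences are constant (-6).
-24 − 6 = -30;  -33 − 30 = -63;  68 − 63 = 5
-30 − 6 = -36;  -63 − 36 = -99;  5 − 99 = -94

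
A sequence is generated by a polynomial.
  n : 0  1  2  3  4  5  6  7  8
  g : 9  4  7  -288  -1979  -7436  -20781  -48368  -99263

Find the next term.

-185724

Δ: -5, 3, -295, -1691, -5457, -13345, -27587, -50895
Δ²: 8, -298, -1396, -3766, -7888, -14242, -23308
Δ³: -306, -1098, -2370, -4122, -6354, -9066
Δ⁴: -792, -1272, -1752, -2232, -2712
Δ⁵: -480, -480, -480, -480
The fifth differences are constant (-480).
-2712 − 480 = -3192;  -9066 − 3192 = -12258;  -23308 − 12258 = -35566;  -50895 − 35566 = -86461;  -99263 − 86461 = -185724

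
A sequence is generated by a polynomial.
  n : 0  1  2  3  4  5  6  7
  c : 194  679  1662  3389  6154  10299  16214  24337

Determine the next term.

35154

First differences: 485, 983, 1727, 2765, 4145, 5915, 8123
Second differences: 498, 744, 1038, 1380, 1770, 2208
Third differences: 246, 294, 342, 390, 438
Fourth differences: 48, 48, 48, 48
Constant fourth difference = 48, so extend:
438 + 48 = 486;  2208 + 486 = 2694;  8123 + 2694 = 10817;  24337 + 10817 = 35154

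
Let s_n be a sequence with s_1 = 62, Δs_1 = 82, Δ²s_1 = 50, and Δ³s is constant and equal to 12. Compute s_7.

Build the table forward from the leading diagonal:
Δ³: 12, 12, 12, 12, 12, 12, 12
Δ²: 50, 62, 74, 86, 98, 110, 122
Δ: 82, 132, 194, 268, 354, 452, 562
s: 62, 144, 276, 470, 738, 1092, 1544

1544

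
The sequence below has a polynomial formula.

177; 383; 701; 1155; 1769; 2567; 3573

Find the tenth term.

8079

206 , 318 , 454 , 614 , 798 , 1006
112 , 136 , 160 , 184 , 208
24 , 24 , 24 , 24
The third differences are constant (24).
208 + 24 = 232;  1006 + 232 = 1238;  3573 + 1238 = 4811
232 + 24 = 256;  1238 + 256 = 1494;  4811 + 1494 = 6305
256 + 24 = 280;  1494 + 280 = 1774;  6305 + 1774 = 8079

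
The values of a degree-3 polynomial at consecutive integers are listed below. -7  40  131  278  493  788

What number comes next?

Δ: 47, 91, 147, 215, 295
Δ²: 44, 56, 68, 80
Δ³: 12, 12, 12
Constant third difference = 12, so extend:
80 + 12 = 92;  295 + 92 = 387;  788 + 387 = 1175

1175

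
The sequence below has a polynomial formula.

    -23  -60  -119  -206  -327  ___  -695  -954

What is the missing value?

-488

Using the first 5 terms:
D1: -37  -59  -87  -121
D2: -22  -28  -34
D3: -6  -6
Constant third difference = -6.
Extend forward: -34 − 6 = -40;  -121 − 40 = -161;  -327 − 161 = -488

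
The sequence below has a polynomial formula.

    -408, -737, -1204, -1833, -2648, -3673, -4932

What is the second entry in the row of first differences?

-467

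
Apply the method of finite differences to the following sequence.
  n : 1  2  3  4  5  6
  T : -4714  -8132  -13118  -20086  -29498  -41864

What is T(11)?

-169214

Δ: -3418 , -4986 , -6968 , -9412 , -12366
Δ²: -1568 , -1982 , -2444 , -2954
Δ³: -414 , -462 , -510
Δ⁴: -48 , -48
Fourth differences constant at -48.
-510 − 48 = -558;  -2954 − 558 = -3512;  -12366 − 3512 = -15878;  -41864 − 15878 = -57742
-558 − 48 = -606;  -3512 − 606 = -4118;  -15878 − 4118 = -19996;  -57742 − 19996 = -77738
-606 − 48 = -654;  -4118 − 654 = -4772;  -19996 − 4772 = -24768;  -77738 − 24768 = -102506
-654 − 48 = -702;  -4772 − 702 = -5474;  -24768 − 5474 = -30242;  -102506 − 30242 = -132748
-702 − 48 = -750;  -5474 − 750 = -6224;  -30242 − 6224 = -36466;  -132748 − 36466 = -169214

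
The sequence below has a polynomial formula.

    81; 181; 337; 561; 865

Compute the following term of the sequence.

1261

First differences: 100, 156, 224, 304
Second differences: 56, 68, 80
Third differences: 12, 12
Third differences constant at 12.
80 + 12 = 92;  304 + 92 = 396;  865 + 396 = 1261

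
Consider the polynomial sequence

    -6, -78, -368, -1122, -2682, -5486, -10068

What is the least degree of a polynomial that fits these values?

4

First differences: -72, -290, -754, -1560, -2804, -4582
Second differences: -218, -464, -806, -1244, -1778
Third differences: -246, -342, -438, -534
Fourth differences: -96, -96, -96
The fourth differences are constant, so the polynomial has degree 4.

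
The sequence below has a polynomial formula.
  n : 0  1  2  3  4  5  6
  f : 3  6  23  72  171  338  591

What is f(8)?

1427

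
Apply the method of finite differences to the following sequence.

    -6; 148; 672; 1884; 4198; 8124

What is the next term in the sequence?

First differences: 154, 524, 1212, 2314, 3926
Second differences: 370, 688, 1102, 1612
Third differences: 318, 414, 510
Fourth differences: 96, 96
The fourth differences are constant (96).
510 + 96 = 606;  1612 + 606 = 2218;  3926 + 2218 = 6144;  8124 + 6144 = 14268

14268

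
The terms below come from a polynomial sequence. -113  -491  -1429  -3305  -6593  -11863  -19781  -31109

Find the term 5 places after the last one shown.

Δ: -378 , -938 , -1876 , -3288 , -5270 , -7918 , -11328
Δ²: -560 , -938 , -1412 , -1982 , -2648 , -3410
Δ³: -378 , -474 , -570 , -666 , -762
Δ⁴: -96 , -96 , -96 , -96
The fourth differences are constant (-96).
-762 − 96 = -858;  -3410 − 858 = -4268;  -11328 − 4268 = -15596;  -31109 − 15596 = -46705
-858 − 96 = -954;  -4268 − 954 = -5222;  -15596 − 5222 = -20818;  -46705 − 20818 = -67523
-954 − 96 = -1050;  -5222 − 1050 = -6272;  -20818 − 6272 = -27090;  -67523 − 27090 = -94613
-1050 − 96 = -1146;  -6272 − 1146 = -7418;  -27090 − 7418 = -34508;  -94613 − 34508 = -129121
-1146 − 96 = -1242;  -7418 − 1242 = -8660;  -34508 − 8660 = -43168;  -129121 − 43168 = -172289

-172289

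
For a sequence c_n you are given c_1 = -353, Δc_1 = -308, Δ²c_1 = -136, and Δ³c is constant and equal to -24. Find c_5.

-2497

Build the table forward from the leading diagonal:
D3: -24, -24, -24, -24, -24
D2: -136, -160, -184, -208, -232
D1: -308, -444, -604, -788, -996
c: -353, -661, -1105, -1709, -2497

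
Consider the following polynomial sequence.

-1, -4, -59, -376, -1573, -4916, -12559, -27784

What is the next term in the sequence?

-55241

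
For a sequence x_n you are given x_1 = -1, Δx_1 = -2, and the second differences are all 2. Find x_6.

9

Build the table forward from the leading diagonal:
D2: 2  2  2  2  2  2
D1: -2  0  2  4  6  8
x: -1  -3  -3  -1  3  9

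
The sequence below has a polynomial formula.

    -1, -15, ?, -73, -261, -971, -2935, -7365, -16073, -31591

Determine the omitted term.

-35

Using the last 7 terms:
First differences: -188, -710, -1964, -4430, -8708, -15518
Second differences: -522, -1254, -2466, -4278, -6810
Third differences: -732, -1212, -1812, -2532
Fourth differences: -480, -600, -720
Fifth differences: -120, -120
Constant fifth difference = -120.
Extend backward: -480 + 120 = -360;  -732 + 360 = -372;  -522 + 372 = -150;  -188 + 150 = -38;  -73 + 38 = -35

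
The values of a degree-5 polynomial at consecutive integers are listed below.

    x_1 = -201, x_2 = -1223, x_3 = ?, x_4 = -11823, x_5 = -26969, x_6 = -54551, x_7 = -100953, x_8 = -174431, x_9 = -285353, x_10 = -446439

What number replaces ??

-4361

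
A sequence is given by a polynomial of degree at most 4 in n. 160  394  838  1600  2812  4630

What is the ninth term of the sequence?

D1: 234, 444, 762, 1212, 1818
D2: 210, 318, 450, 606
D3: 108, 132, 156
D4: 24, 24
The fourth differences are constant (24).
156 + 24 = 180;  606 + 180 = 786;  1818 + 786 = 2604;  4630 + 2604 = 7234
180 + 24 = 204;  786 + 204 = 990;  2604 + 990 = 3594;  7234 + 3594 = 10828
204 + 24 = 228;  990 + 228 = 1218;  3594 + 1218 = 4812;  10828 + 4812 = 15640

15640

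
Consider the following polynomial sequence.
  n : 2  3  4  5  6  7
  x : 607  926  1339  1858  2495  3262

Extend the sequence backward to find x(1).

Δ: 319, 413, 519, 637, 767
Δ²: 94, 106, 118, 130
Δ³: 12, 12, 12
The third differences are constant at 12.
Work back: 94 − 12 = 82;  319 − 82 = 237;  607 − 237 = 370

370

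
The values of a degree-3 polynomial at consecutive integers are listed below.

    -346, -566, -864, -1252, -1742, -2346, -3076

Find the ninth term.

-4962

D1: -220, -298, -388, -490, -604, -730
D2: -78, -90, -102, -114, -126
D3: -12, -12, -12, -12
The third differences are constant (-12).
-126 − 12 = -138;  -730 − 138 = -868;  -3076 − 868 = -3944
-138 − 12 = -150;  -868 − 150 = -1018;  -3944 − 1018 = -4962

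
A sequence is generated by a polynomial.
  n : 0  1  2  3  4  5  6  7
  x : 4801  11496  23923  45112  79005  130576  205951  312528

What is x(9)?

655960

D1: 6695 , 12427 , 21189 , 33893 , 51571 , 75375 , 106577
D2: 5732 , 8762 , 12704 , 17678 , 23804 , 31202
D3: 3030 , 3942 , 4974 , 6126 , 7398
D4: 912 , 1032 , 1152 , 1272
D5: 120 , 120 , 120
Constant fifth difference = 120, so extend:
1272 + 120 = 1392;  7398 + 1392 = 8790;  31202 + 8790 = 39992;  106577 + 39992 = 146569;  312528 + 146569 = 459097
1392 + 120 = 1512;  8790 + 1512 = 10302;  39992 + 10302 = 50294;  146569 + 50294 = 196863;  459097 + 196863 = 655960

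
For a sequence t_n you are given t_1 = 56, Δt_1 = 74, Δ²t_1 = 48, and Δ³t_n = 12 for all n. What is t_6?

1026

Build the table forward from the leading diagonal:
Δ³: 12  12  12  12  12  12
Δ²: 48  60  72  84  96  108
Δ: 74  122  182  254  338  434
t: 56  130  252  434  688  1026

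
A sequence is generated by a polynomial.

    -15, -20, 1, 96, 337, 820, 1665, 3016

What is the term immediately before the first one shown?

-5  21  95  241  483  845  1351
26  74  146  242  362  506
48  72  96  120  144
24  24  24  24
The fourth differences are constant at 24.
Work back: 48 − 24 = 24;  26 − 24 = 2;  -5 − 2 = -7;  -15 + 7 = -8

-8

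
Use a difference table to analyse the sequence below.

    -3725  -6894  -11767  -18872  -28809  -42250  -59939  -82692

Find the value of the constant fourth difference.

Δ: -3169, -4873, -7105, -9937, -13441, -17689, -22753
Δ²: -1704, -2232, -2832, -3504, -4248, -5064
Δ³: -528, -600, -672, -744, -816
Δ⁴: -72, -72, -72, -72

-72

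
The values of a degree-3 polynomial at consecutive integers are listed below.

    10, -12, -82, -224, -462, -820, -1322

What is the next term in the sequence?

-1992

First differences: -22, -70, -142, -238, -358, -502
Second differences: -48, -72, -96, -120, -144
Third differences: -24, -24, -24, -24
The third differences are constant (-24).
-144 − 24 = -168;  -502 − 168 = -670;  -1322 − 670 = -1992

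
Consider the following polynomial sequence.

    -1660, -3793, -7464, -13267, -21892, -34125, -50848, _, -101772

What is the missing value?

-73039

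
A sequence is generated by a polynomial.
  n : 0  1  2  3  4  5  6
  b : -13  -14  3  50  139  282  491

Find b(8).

First differences: -1, 17, 47, 89, 143, 209
Second differences: 18, 30, 42, 54, 66
Third differences: 12, 12, 12, 12
Constant third difference = 12, so extend:
66 + 12 = 78;  209 + 78 = 287;  491 + 287 = 778
78 + 12 = 90;  287 + 90 = 377;  778 + 377 = 1155

1155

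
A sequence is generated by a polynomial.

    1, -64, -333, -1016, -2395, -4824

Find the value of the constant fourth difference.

Δ: -65, -269, -683, -1379, -2429
Δ²: -204, -414, -696, -1050
Δ³: -210, -282, -354
Δ⁴: -72, -72

-72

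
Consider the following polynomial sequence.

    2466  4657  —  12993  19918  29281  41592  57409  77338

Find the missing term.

8044

Using the last 6 terms:
Δ: 6925  9363  12311  15817  19929
Δ²: 2438  2948  3506  4112
Δ³: 510  558  606
Δ⁴: 48  48
Constant fourth difference = 48.
Extend backward: 510 − 48 = 462;  2438 − 462 = 1976;  6925 − 1976 = 4949;  12993 − 4949 = 8044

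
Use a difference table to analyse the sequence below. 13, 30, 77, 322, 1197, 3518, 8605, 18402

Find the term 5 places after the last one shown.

264877

D1: 17, 47, 245, 875, 2321, 5087, 9797
D2: 30, 198, 630, 1446, 2766, 4710
D3: 168, 432, 816, 1320, 1944
D4: 264, 384, 504, 624
D5: 120, 120, 120
The fifth differences are constant (120).
624 + 120 = 744;  1944 + 744 = 2688;  4710 + 2688 = 7398;  9797 + 7398 = 17195;  18402 + 17195 = 35597
744 + 120 = 864;  2688 + 864 = 3552;  7398 + 3552 = 10950;  17195 + 10950 = 28145;  35597 + 28145 = 63742
864 + 120 = 984;  3552 + 984 = 4536;  10950 + 4536 = 15486;  28145 + 15486 = 43631;  63742 + 43631 = 107373
984 + 120 = 1104;  4536 + 1104 = 5640;  15486 + 5640 = 21126;  43631 + 21126 = 64757;  107373 + 64757 = 172130
1104 + 120 = 1224;  5640 + 1224 = 6864;  21126 + 6864 = 27990;  64757 + 27990 = 92747;  172130 + 92747 = 264877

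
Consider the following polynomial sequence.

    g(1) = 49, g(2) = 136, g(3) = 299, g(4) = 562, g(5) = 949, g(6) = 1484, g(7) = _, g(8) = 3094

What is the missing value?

2191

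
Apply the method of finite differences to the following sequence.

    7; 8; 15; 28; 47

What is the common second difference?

First differences: 1, 7, 13, 19
Second differences: 6, 6, 6

6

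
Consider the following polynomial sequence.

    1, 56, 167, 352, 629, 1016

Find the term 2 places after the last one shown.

Δ: 55, 111, 185, 277, 387
Δ²: 56, 74, 92, 110
Δ³: 18, 18, 18
Constant third difference = 18, so extend:
110 + 18 = 128;  387 + 128 = 515;  1016 + 515 = 1531
128 + 18 = 146;  515 + 146 = 661;  1531 + 661 = 2192

2192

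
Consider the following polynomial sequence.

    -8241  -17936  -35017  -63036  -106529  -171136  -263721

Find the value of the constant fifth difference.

D1: -9695, -17081, -28019, -43493, -64607, -92585
D2: -7386, -10938, -15474, -21114, -27978
D3: -3552, -4536, -5640, -6864
D4: -984, -1104, -1224
D5: -120, -120

-120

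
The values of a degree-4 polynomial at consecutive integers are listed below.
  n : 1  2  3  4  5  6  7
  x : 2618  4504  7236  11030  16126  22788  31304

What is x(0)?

1386

Δ: 1886  2732  3794  5096  6662  8516
Δ²: 846  1062  1302  1566  1854
Δ³: 216  240  264  288
Δ⁴: 24  24  24
The fourth differences are constant at 24.
Work back: 216 − 24 = 192;  846 − 192 = 654;  1886 − 654 = 1232;  2618 − 1232 = 1386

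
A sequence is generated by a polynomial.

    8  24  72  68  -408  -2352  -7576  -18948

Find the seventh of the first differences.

-11372

Δ: 16, 48, -4, -476, -1944, -5224, -11372
Δ²: 32, -52, -472, -1468, -3280, -6148
Δ³: -84, -420, -996, -1812, -2868
Δ⁴: -336, -576, -816, -1056
Δ⁵: -240, -240, -240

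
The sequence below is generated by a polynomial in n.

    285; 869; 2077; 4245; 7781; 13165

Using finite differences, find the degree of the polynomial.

4

First differences: 584, 1208, 2168, 3536, 5384
Second differences: 624, 960, 1368, 1848
Third differences: 336, 408, 480
Fourth differences: 72, 72
The fourth differences are constant, so the polynomial has degree 4.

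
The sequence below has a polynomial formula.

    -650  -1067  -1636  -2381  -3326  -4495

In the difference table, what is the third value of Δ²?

-200

D1: -417, -569, -745, -945, -1169
D2: -152, -176, -200, -224
D3: -24, -24, -24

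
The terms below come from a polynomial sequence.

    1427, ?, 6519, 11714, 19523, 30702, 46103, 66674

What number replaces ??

3278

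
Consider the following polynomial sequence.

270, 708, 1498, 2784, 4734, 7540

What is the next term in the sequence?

11418

D1: 438 , 790 , 1286 , 1950 , 2806
D2: 352 , 496 , 664 , 856
D3: 144 , 168 , 192
D4: 24 , 24
The fourth differences are constant (24).
192 + 24 = 216;  856 + 216 = 1072;  2806 + 1072 = 3878;  7540 + 3878 = 11418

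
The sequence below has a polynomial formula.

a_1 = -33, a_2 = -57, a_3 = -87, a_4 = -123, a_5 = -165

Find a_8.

-24, -30, -36, -42
-6, -6, -6
Constant second difference = -6, so extend:
-42 − 6 = -48;  -165 − 48 = -213
-48 − 6 = -54;  -213 − 54 = -267
-54 − 6 = -60;  -267 − 60 = -327

-327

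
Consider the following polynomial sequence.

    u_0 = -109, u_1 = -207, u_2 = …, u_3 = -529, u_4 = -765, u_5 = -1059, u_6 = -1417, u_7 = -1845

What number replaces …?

-345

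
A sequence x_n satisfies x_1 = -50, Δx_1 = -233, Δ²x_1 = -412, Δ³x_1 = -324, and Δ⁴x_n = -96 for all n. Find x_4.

Build the table forward from the leading diagonal:
Fourth differences: -96, -96, -96, -96
Third differences: -324, -420, -516, -612
Second differences: -412, -736, -1156, -1672
First differences: -233, -645, -1381, -2537
x: -50, -283, -928, -2309

-2309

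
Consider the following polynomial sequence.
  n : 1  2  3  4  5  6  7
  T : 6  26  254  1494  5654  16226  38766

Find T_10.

First differences: 20, 228, 1240, 4160, 10572, 22540
Second differences: 208, 1012, 2920, 6412, 11968
Third differences: 804, 1908, 3492, 5556
Fourth differences: 1104, 1584, 2064
Fifth differences: 480, 480
Fifth differences constant at 480.
2064 + 480 = 2544;  5556 + 2544 = 8100;  11968 + 8100 = 20068;  22540 + 20068 = 42608;  38766 + 42608 = 81374
2544 + 480 = 3024;  8100 + 3024 = 11124;  20068 + 11124 = 31192;  42608 + 31192 = 73800;  81374 + 73800 = 155174
3024 + 480 = 3504;  11124 + 3504 = 14628;  31192 + 14628 = 45820;  73800 + 45820 = 119620;  155174 + 119620 = 274794

274794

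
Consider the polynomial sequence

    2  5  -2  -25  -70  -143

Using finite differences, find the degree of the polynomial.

Δ: 3, -7, -23, -45, -73
Δ²: -10, -16, -22, -28
Δ³: -6, -6, -6
The third differences are constant, so the polynomial has degree 3.

3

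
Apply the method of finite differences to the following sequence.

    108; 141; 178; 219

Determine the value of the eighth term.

33 , 37 , 41
4 , 4
Second differences constant at 4.
41 + 4 = 45;  219 + 45 = 264
45 + 4 = 49;  264 + 49 = 313
49 + 4 = 53;  313 + 53 = 366
53 + 4 = 57;  366 + 57 = 423

423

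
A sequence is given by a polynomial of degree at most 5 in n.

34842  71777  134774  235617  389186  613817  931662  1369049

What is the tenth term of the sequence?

36935, 62997, 100843, 153569, 224631, 317845, 437387
26062, 37846, 52726, 71062, 93214, 119542
11784, 14880, 18336, 22152, 26328
3096, 3456, 3816, 4176
360, 360, 360
The fifth differences are constant (360).
4176 + 360 = 4536;  26328 + 4536 = 30864;  119542 + 30864 = 150406;  437387 + 150406 = 587793;  1369049 + 587793 = 1956842
4536 + 360 = 4896;  30864 + 4896 = 35760;  150406 + 35760 = 186166;  587793 + 186166 = 773959;  1956842 + 773959 = 2730801

2730801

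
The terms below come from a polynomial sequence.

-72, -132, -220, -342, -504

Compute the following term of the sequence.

First differences: -60, -88, -122, -162
Second differences: -28, -34, -40
Third differences: -6, -6
Constant third difference = -6, so extend:
-40 − 6 = -46;  -162 − 46 = -208;  -504 − 208 = -712

-712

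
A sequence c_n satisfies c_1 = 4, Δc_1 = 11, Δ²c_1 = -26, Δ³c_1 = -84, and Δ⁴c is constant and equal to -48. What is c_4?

-125

Build the table forward from the leading diagonal:
Δ⁴: -48  -48  -48  -48
Δ³: -84  -132  -180  -228
Δ²: -26  -110  -242  -422
Δ: 11  -15  -125  -367
c: 4  15  0  -125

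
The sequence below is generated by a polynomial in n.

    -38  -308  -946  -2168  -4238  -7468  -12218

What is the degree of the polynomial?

First differences: -270, -638, -1222, -2070, -3230, -4750
Second differences: -368, -584, -848, -1160, -1520
Third differences: -216, -264, -312, -360
Fourth differences: -48, -48, -48
The fourth differences are constant, so the polynomial has degree 4.

4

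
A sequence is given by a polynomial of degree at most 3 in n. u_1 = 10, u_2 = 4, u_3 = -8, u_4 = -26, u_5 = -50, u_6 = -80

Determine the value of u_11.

D1: -6, -12, -18, -24, -30
D2: -6, -6, -6, -6
The second differences are constant (-6).
-30 − 6 = -36;  -80 − 36 = -116
-36 − 6 = -42;  -116 − 42 = -158
-42 − 6 = -48;  -158 − 48 = -206
-48 − 6 = -54;  -206 − 54 = -260
-54 − 6 = -60;  -260 − 60 = -320

-320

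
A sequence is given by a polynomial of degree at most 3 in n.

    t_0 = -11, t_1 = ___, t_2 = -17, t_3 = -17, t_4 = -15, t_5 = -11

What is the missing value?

Using the last 4 terms:
D1: 0  2  4
D2: 2  2
Constant second difference = 2.
Extend backward: 0 − 2 = -2;  -17 + 2 = -15

-15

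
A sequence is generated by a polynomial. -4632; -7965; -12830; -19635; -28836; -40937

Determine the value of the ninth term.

-100400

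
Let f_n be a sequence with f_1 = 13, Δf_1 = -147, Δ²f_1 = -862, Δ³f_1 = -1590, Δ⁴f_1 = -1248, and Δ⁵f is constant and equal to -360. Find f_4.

Build the table forward from the leading diagonal:
Δ⁵: -360, -360, -360, -360
Δ⁴: -1248, -1608, -1968, -2328
Δ³: -1590, -2838, -4446, -6414
Δ²: -862, -2452, -5290, -9736
Δ: -147, -1009, -3461, -8751
f: 13, -134, -1143, -4604

-4604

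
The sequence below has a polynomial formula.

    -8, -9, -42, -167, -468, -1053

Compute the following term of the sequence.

-1 , -33 , -125 , -301 , -585
-32 , -92 , -176 , -284
-60 , -84 , -108
-24 , -24
Constant fourth difference = -24, so extend:
-108 − 24 = -132;  -284 − 132 = -416;  -585 − 416 = -1001;  -1053 − 1001 = -2054

-2054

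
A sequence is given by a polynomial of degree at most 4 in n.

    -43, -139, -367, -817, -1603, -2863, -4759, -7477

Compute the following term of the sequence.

-96, -228, -450, -786, -1260, -1896, -2718
-132, -222, -336, -474, -636, -822
-90, -114, -138, -162, -186
-24, -24, -24, -24
The fourth differences are constant (-24).
-186 − 24 = -210;  -822 − 210 = -1032;  -2718 − 1032 = -3750;  -7477 − 3750 = -11227

-11227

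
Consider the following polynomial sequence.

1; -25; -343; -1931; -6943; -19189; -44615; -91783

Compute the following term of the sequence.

D1: -26 , -318 , -1588 , -5012 , -12246 , -25426 , -47168
D2: -292 , -1270 , -3424 , -7234 , -13180 , -21742
D3: -978 , -2154 , -3810 , -5946 , -8562
D4: -1176 , -1656 , -2136 , -2616
D5: -480 , -480 , -480
Fifth differences constant at -480.
-2616 − 480 = -3096;  -8562 − 3096 = -11658;  -21742 − 11658 = -33400;  -47168 − 33400 = -80568;  -91783 − 80568 = -172351

-172351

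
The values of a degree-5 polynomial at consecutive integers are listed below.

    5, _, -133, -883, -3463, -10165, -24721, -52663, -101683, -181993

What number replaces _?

Using the last 8 terms:
-750, -2580, -6702, -14556, -27942, -49020, -80310
-1830, -4122, -7854, -13386, -21078, -31290
-2292, -3732, -5532, -7692, -10212
-1440, -1800, -2160, -2520
-360, -360, -360
Constant fifth difference = -360.
Extend backward: -1440 + 360 = -1080;  -2292 + 1080 = -1212;  -1830 + 1212 = -618;  -750 + 618 = -132;  -133 + 132 = -1

-1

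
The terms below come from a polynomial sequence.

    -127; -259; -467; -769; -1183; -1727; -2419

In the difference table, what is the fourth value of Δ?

-414

First differences: -132, -208, -302, -414, -544, -692
Second differences: -76, -94, -112, -130, -148
Third differences: -18, -18, -18, -18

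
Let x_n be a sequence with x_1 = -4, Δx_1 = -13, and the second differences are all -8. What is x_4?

Build the table forward from the leading diagonal:
D2: -8, -8, -8, -8
D1: -13, -21, -29, -37
x: -4, -17, -38, -67

-67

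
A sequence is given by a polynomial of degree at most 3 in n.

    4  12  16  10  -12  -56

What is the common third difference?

First differences: 8, 4, -6, -22, -44
Second differences: -4, -10, -16, -22
Third differences: -6, -6, -6

-6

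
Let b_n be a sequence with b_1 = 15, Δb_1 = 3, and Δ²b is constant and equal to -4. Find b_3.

Build the table forward from the leading diagonal:
Δ²: -4, -4, -4
Δ: 3, -1, -5
b: 15, 18, 17

17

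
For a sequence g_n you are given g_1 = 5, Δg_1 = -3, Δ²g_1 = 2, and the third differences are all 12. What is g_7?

Build the table forward from the leading diagonal:
Third differences: 12  12  12  12  12  12  12
Second differences: 2  14  26  38  50  62  74
First differences: -3  -1  13  39  77  127  189
g: 5  2  1  14  53  130  257

257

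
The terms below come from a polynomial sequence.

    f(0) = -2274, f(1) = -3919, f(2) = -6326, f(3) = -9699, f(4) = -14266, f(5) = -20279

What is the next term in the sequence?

Δ: -1645  -2407  -3373  -4567  -6013
Δ²: -762  -966  -1194  -1446
Δ³: -204  -228  -252
Δ⁴: -24  -24
The fourth differences are constant (-24).
-252 − 24 = -276;  -1446 − 276 = -1722;  -6013 − 1722 = -7735;  -20279 − 7735 = -28014

-28014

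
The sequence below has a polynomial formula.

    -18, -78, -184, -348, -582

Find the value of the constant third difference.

-12

First differences: -60, -106, -164, -234
Second differences: -46, -58, -70
Third differences: -12, -12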